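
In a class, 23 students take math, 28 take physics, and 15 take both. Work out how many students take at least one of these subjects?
36

|A∪B| = |A|+|B|-|A∩B| = 23+28-15 = 36.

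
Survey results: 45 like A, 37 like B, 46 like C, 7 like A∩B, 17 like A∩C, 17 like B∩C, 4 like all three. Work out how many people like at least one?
91

Reasoning: |A∪B∪C| = 45+37+46-7-17-17+4 = 91.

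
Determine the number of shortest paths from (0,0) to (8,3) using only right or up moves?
165

Choose 8 rights from 11 moves: C(11,8) = 165.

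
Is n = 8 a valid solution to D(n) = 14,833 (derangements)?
Yes

Solution: D(8) = (8-1)·[D(7) + D(6)] = 7·[1,854 + 265] = 14,833, which equals 14,833.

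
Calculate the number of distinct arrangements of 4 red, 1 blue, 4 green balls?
Multinomial: 9!/(4! × 1! × 4!) = 630.

Answer: 630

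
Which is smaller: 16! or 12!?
16!=20,922,789,888,000, 12!=479,001,600. 16! > 12!.
Final answer: 12!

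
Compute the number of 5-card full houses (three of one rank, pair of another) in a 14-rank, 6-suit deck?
54,600

Triple rank: 14. Triple suits: C(6,3)=20. Pair rank: 13. Pair suits: C(6,2)=15. Total: 54,600.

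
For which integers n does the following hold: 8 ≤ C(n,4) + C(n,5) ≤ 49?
6

Explanation: C(5,4)+C(5,5)=6; C(6,4)+C(6,5)=21; C(7,4)+C(7,5)=56. So valid n = 6.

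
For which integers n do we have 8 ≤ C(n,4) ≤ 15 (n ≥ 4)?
6

Explanation: C(5,4)=5; C(6,4)=15; C(7,4)=35. So valid n = 6.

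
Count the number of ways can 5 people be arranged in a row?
120

Explanation: Arrangements of 5 distinct objects: 5! = 120.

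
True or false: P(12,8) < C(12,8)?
False
P(12,8) = 19,958,400 and C(12,8) = 495; P(n,r) = r! × C(n,r) so P > C whenever r ≥ 2.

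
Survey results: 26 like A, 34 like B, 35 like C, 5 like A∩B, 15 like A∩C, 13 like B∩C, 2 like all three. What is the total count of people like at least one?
|A∪B∪C| = 26+34+35-5-15-13+2 = 64.

Answer: 64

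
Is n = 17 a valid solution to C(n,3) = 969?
No

Reasoning: C(17,3) = 17·16·15/3! = 4,080/6 = 680, which does not equal 969.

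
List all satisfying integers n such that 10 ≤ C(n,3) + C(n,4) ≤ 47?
5, 6

Working:
C(4,3)+C(4,4)=5; C(5,3)+C(5,4)=15; C(6,3)+C(6,4)=35; C(7,3)+C(7,4)=70. So valid n = 5, 6.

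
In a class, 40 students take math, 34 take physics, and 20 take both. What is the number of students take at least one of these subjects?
|A∪B| = |A|+|B|-|A∩B| = 40+34-20 = 54.

Answer: 54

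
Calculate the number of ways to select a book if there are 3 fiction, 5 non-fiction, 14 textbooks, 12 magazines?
34

Explanation: By the addition principle: 3 + 5 + 14 + 12 = 34.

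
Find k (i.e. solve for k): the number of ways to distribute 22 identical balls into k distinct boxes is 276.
3

Solution: Stars and bars: the count is C(22+k−1, k−1), increasing in k. k=2: C(23,1) = 23, k=3: C(24,2) = 276 ✓. So k = 3.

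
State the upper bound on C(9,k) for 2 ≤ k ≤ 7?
126

Working:
C(9,k) is maximised at the centre of the row: C(9,4) = 126.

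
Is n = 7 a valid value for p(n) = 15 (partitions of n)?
Yes

Working:
Pentagonal recurrence p(n) = p(n−1) + p(n−2) − p(n−5) − p(n−7) + …: p(7) = p(6) + p(5) − p(2) − p(0) = 11 + 7 − 2 − 1 = 15, which equals 15.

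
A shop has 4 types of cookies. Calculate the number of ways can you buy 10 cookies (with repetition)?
Stars and bars: C(10+4-1, 10) = C(13, 10) = 286.

Answer: 286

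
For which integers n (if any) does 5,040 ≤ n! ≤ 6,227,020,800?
7, 8, 9, 10, 11, 12, 13

Working:
n! is strictly increasing; 7! = 5,040 and 13! = 6,227,020,800, so valid n = 7, 8, 9, 10, 11, 12, 13.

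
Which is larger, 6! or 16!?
16!
6!=720, 16!=20,922,789,888,000. 16! > 6!.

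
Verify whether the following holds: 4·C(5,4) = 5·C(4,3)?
Absorption identity k·C(n,k) = n·C(n-1,k-1). LHS = 4·5 = 20; RHS = 5·4 = 20.
Final answer: True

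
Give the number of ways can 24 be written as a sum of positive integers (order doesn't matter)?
1,575

Working:
Pentagonal recurrence p(n) = p(n−1) + p(n−2) − p(n−5) − p(n−7) + …: p(24) = p(23) + p(22) − p(19) − p(17) + p(12) + p(9) − p(2) = 1,255 + 1,002 − 490 − 297 + 77 + 30 − 2 = 1,575.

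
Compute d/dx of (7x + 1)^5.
35(7x + 1)^4

Explanation: Chain rule: 5(7x+1)^{4} × 7 = 35(7x+1)^{4}.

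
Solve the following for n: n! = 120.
5

n! is strictly increasing. 3! = 6, 4! = 24, 5! = 120 ✓. So n = 5.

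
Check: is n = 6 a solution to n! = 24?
No

Solution: 6! = 6·5! = 6·120 = 720, which does not equal 24.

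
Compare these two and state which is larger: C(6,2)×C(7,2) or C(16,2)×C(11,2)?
C(16,2)×C(11,2)

Solution: C(6,2)×C(7,2)=315, C(16,2)×C(11,2)=6,600.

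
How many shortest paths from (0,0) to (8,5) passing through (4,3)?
To (4,3): C(7,4)=35. From there: C(6,4)=15. Total: 525.
Final answer: 525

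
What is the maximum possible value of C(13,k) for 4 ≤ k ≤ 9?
1,716

Explanation: C(13,k) is maximised at the centre of the row: C(13,6) = 1,716.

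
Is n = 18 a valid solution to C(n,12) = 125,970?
No

Working:
C(18,12) = 18·17·16·15·14·13·12·11·10·9·8·7/12! = 8,892,185,702,400/479,001,600 = 18,564, which does not equal 125,970.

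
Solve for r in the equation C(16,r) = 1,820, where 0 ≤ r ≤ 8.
4

Reasoning: C(16,r) is increasing for 0 ≤ r ≤ 8. Stepping up (C(16,r+1) = C(16,r)·(16−r)/(r+1)): C(16,1) = 16, C(16,2) = 120, C(16,3) = 560, C(16,4) = 1,820 ✓. So r = 4.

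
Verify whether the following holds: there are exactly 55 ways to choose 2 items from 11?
True

Solution: C(11,2) = 55.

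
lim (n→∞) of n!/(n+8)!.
0

Working:
n!/(n+8)! = 1/[(n+1)(n+2)···(n+8)] → 0 as n → ∞.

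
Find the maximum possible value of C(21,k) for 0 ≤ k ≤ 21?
352,716
Maximum at k = 10 or k = 11: C(21,10) = 352,716.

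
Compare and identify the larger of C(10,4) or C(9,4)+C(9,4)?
C(9,4)+C(9,4)

Explanation: C(10,4)=210; C(9,4)+C(9,4)=126+126=252.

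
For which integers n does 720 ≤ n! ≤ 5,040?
6, 7

Reasoning: n! is strictly increasing; 6! = 720 and 7! = 5,040, so valid n = 6, 7.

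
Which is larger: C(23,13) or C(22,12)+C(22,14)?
C(23,13)

Solution: C(23,13)=1,144,066; C(22,12)+C(22,14)=646,646+319,770=966,416.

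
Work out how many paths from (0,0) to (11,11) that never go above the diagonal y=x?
58,786
Counted by the Catalan number C_11: C_11 = C(22,11)/(11+1) = 705,432/12 = 58,786.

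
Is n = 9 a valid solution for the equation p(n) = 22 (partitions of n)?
No

Pentagonal recurrence p(n) = p(n−1) + p(n−2) − p(n−5) − p(n−7) + …: p(9) = p(8) + p(7) − p(4) − p(2) = 22 + 15 − 5 − 2 = 30, which does not equal 22.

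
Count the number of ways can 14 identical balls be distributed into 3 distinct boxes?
C(14+3-1, 3-1) = C(16, 2) = 120.
Final answer: 120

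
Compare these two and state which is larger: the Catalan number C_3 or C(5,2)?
C(5,2)

C_3 = C(6,3)/(3+1) = 20/4 = 5; C(5,2) = 10.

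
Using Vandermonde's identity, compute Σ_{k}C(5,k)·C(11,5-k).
4,368

Solution: = C(5+11,5) = C(16,5) = 4,368.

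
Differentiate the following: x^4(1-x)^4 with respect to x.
Product rule: 4x^{3}(1-x)^{4} + x^4·(-4)(1-x)^{3}.

Answer: 4x^3(1-x)^4 - 4x^4(1-x)^3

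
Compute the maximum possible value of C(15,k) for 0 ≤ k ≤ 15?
6,435

Working:
Maximum at k = 7 or k = 8: C(15,7) = 6,435.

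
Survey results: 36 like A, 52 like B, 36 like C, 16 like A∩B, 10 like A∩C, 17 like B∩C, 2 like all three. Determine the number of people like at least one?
83
|A∪B∪C| = 36+52+36-16-10-17+2 = 83.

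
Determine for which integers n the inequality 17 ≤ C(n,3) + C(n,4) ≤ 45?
C(5,3)+C(5,4)=15; C(6,3)+C(6,4)=35; C(7,3)+C(7,4)=70. So valid n = 6.
Final answer: 6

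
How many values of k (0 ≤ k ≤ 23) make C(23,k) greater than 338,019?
8
Row 23 is unimodal and symmetric about k=23/2. C(23,7)=245,157 ≤ 338,019; C(23,8)=490,314 > 338,019; by symmetry C(23,k) > 338,019 for k = 8..15. That's 15 - 8 + 1 = 8 values.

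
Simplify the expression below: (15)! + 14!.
1,394,852,659,200

Solution: (15)! + 14! = (15)·14! + 14! = (15+1)·14! = 16·14! = 1,394,852,659,200.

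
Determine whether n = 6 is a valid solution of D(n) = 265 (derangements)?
Yes

Solution: D(6) = (6-1)·[D(5) + D(4)] = 5·[44 + 9] = 265, which equals 265.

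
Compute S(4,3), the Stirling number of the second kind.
6

Reasoning: Using the Stirling recurrence: S(n,k) = k·S(n-1,k) + S(n-1,k-1)
S(4,3) = 3·S(3,3) + S(3,2)
         = 3·1 + 3
         = 3 + 3
         = 6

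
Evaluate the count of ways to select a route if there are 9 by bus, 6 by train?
By the addition principle: 9 + 6 = 15.
Final answer: 15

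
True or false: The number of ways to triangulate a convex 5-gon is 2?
False
Triangulations of a convex 5-gon are counted by the Catalan number C_3: C_3 = C(6,3)/(3+1) = 20/4 = 5.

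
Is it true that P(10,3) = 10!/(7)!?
Permutation formula P(n,k) = n!/(n-k)!: 10!/7! = 3,628,800/5,040 = 720 = P(10,3). The statement holds.
Final answer: True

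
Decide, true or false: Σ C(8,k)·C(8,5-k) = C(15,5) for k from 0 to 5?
False

Reasoning: Vandermonde's identity gives C(16,5) = 4,368; RHS C(15,5) = 3,003.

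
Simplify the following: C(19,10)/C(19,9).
C(n,k+1)/C(n,k) = (n−k)/(k+1). Here (19−9)/(9+1) = 10/10 = 1.
Final answer: 1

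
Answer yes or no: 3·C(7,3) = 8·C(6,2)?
No

Solution: Absorption identity k·C(n,k) = n·C(n-1,k-1). LHS = 3·35 = 105; RHS = 8·15 = 120.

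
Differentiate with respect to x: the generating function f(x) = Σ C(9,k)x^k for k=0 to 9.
Σ k·C(9,k)x^(k-1) for k=1 to 9

Solution: Term-by-term differentiation gives Σ k·C(9,k)x^{k-1} for k=1 to 9.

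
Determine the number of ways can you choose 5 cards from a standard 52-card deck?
2,598,960

Explanation: C(52,5) = 2,598,960.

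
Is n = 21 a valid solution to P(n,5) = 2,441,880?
Yes

Solution: P(21,5) = 21·20·19·18·17 = 2,441,880, which equals 2,441,880.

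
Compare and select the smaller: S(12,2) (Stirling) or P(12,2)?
P(12,2)

Solution: S(12,2) = 2·S(11,2) + S(11,1) = 2·1,023 + 1 = 2,047; P(12,2) = 132.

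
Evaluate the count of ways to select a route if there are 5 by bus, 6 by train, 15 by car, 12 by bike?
38

Solution: By the addition principle: 5 + 6 + 15 + 12 = 38.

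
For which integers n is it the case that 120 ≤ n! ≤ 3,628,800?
5, 6, 7, 8, 9, 10
n! is strictly increasing; 5! = 120 and 10! = 3,628,800, so valid n = 5, 6, 7, 8, 9, 10.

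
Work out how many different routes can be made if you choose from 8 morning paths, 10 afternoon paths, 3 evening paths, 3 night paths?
720

Explanation: By the multiplication principle: 8 × 10 × 3 × 3 = 720.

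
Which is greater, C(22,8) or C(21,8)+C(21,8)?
C(22,8)=319,770; C(21,8)+C(21,8)=203,490+203,490=406,980.
Final answer: C(21,8)+C(21,8)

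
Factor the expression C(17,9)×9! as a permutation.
P(17,9)

Solution: C(17,9)×9! = [17!/(9!(8)!)]×9! = 17!/(8)! = P(17,9) = 8,821,612,800.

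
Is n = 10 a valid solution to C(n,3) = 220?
No
C(10,3) = 10·9·8/3! = 720/6 = 120, which does not equal 220.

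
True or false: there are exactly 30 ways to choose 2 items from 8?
C(8,2) = 28 ≠ 30.
Final answer: False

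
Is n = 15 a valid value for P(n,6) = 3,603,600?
Yes

Working:
P(15,6) = 15·14·13·12·11·10 = 3,603,600, which equals 3,603,600.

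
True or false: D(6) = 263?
Derangements of 6 elements: D(6) = (6-1)·[D(5) + D(4)] = 5·[44 + 9] = 265.
Final answer: False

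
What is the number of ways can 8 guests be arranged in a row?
40,320

Working:
Arrangements of 8 distinct objects: 8! = 40,320.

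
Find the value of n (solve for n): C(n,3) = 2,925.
27

Working:
C(n,3) = n(n−1)(n−2)/3! is increasing in n, and n(n−1)(n−2) = 3!·2,925 = 17,550 ≈ (n−1)^3 gives n ≈ 27.0. Check: C(25,3) = 2,300, C(26,3) = 2,600, C(27,3) = 2,925 ✓. So n = 27.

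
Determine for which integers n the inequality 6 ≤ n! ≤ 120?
3, 4, 5

Explanation: n! is strictly increasing; 3! = 6 and 5! = 120, so valid n = 3, 4, 5.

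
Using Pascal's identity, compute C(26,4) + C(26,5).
80,730
C(26,4) + C(26,5) = C(27,5) = 80,730.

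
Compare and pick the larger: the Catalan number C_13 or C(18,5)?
C_13

Solution: C_13 = C(26,13)/(13+1) = 10,400,600/14 = 742,900; C(18,5) = 8,568.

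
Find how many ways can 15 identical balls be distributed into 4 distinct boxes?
C(15+4-1, 4-1) = C(18, 3) = 816.

Answer: 816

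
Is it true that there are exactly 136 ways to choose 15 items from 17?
C(17,15) = 136.

Answer: True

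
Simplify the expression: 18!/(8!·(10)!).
43,758
This is C(18,8) = 43,758.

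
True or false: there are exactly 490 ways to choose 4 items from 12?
C(12,4) = 495 ≠ 490.

Answer: False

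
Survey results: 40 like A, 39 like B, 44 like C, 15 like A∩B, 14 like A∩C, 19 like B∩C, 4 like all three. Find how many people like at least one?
79

Reasoning: |A∪B∪C| = 40+39+44-15-14-19+4 = 79.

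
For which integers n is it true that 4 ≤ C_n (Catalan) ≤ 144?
3, 4, 5, 6

C_2=2; C_3=5; C_4=14; C_5=42; C_6=132; C_7=429. So valid n = 3, 4, 5, 6.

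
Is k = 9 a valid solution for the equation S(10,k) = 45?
Yes

Working:
S(10,9) = 9·S(9,9) + S(9,8) = 9·1 + 36 = 45, which equals 45.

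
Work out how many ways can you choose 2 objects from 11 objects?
C(11,2) = 11! / (2! × (11-2)!)
         = 11! / (2! × 9!)
         = 55
Final answer: 55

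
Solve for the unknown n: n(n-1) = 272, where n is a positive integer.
17

n² − n − 272 = 0, so n = (1 ± √(1 + 4·272))/2 = (1 ± √1,089)/2 = (1 ± 33)/2, i.e. n = 17 or n = -16. Taking the positive root, n = 17 (check: 17×16 = 272).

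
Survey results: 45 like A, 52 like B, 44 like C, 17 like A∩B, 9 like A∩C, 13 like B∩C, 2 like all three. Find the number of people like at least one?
|A∪B∪C| = 45+52+44-17-9-13+2 = 104.

Answer: 104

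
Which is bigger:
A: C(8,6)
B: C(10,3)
B

Working:
A=C(8,6)=28, B=C(10,3)=120.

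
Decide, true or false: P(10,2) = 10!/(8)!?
True

Reasoning: Permutation formula P(n,k) = n!/(n-k)!: 10!/8! = 3,628,800/40,320 = 90 = P(10,2). The statement holds.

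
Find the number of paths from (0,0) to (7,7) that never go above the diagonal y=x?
429

Reasoning: Counted by the Catalan number C_7: C_7 = C(14,7)/(7+1) = 3,432/8 = 429.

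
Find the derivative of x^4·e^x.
(4x^3 + x^4)e^x

Working:
Product rule: d/dx[x^4]·e^x + x^4·d/dx[e^x] = 4x^{3}e^x + x^4e^x.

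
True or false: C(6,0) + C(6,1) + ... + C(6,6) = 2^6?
True

Reasoning: Binomial theorem with x = y = 1: Σ C(6,i) = (1+1)^6 = 2^6 = 64. The statement holds.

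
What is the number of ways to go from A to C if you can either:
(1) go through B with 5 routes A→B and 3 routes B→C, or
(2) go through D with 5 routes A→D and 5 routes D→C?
40

Reasoning: Route via B: 5×3=15. Route via D: 5×5=25. Total: 40.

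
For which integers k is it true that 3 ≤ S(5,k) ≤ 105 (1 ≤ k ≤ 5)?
2, 3, 4

Reasoning: S(5,1)=1; S(5,2)=15; S(5,3)=25; S(5,4)=10; S(5,5)=1. So valid k = 2, 3, 4.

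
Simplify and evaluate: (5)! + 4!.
144
(5)! + 4! = (5)·4! + 4! = (5+1)·4! = 6·4! = 144.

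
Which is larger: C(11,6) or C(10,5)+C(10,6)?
By Pascal's identity: C(11,6) = C(10,5)+C(10,6) = 462. Equal.
Final answer: Equal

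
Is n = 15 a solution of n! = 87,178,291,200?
No

Explanation: 15! = 15·14! = 15·87,178,291,200 = 1,307,674,368,000, which does not equal 87,178,291,200.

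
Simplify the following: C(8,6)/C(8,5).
1/2

Solution: C(n,k+1)/C(n,k) = (n−k)/(k+1). Here (8−5)/(5+1) = 3/6 = 1/2.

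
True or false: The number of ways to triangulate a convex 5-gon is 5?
True

Solution: Triangulations of a convex 5-gon are counted by the Catalan number C_3: C_3 = C(6,3)/(3+1) = 20/4 = 5.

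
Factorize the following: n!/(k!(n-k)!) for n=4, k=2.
This is the binomial coefficient C(4,2) = 6.
Final answer: C(4,2) = 6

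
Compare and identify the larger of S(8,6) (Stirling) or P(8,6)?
P(8,6)

S(8,6) = 6·S(7,6) + S(7,5) = 6·21 + 140 = 266; P(8,6) = 20,160.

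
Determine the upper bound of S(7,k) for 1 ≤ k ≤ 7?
350

Working:
Row S(7,k) for k = 1..7 (via S(n,k) = k·S(n−1,k) + S(n−1,k−1)): 1, 63, 301, 350, 140, 21, 1. The row is unimodal; maximum at k = 4: 350.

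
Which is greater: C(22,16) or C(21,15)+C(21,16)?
Equal

Explanation: By Pascal's identity: C(22,16) = C(21,15)+C(21,16) = 74,613. Equal.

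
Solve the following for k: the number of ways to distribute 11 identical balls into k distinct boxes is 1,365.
5

Explanation: Stars and bars: the count is C(11+k−1, k−1), increasing in k. k=3: C(13,2) = 78, k=4: C(14,3) = 364, k=5: C(15,4) = 1,365 ✓. So k = 5.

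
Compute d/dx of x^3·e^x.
Product rule: d/dx[x^3]·e^x + x^3·d/dx[e^x] = 3x^{2}e^x + x^3e^x.

Answer: (3x^2 + x^3)e^x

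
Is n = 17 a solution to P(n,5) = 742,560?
Yes
P(17,5) = 17·16·15·14·13 = 742,560, which equals 742,560.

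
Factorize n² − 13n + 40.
(n − 5)(n − 8)

Explanation: Seek roots whose sum is 13 and product is 40: (5, 8). So n² − 13n + 40 = (n − 5)(n − 8).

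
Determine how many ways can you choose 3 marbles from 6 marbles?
20
C(6,3) = 6! / (3! × (6-3)!)
         = 6! / (3! × 3!)
         = 20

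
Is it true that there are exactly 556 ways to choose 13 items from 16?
False

Solution: C(16,13) = 560 ≠ 556.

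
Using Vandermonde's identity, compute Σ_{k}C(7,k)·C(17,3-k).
2,024
= C(7+17,3) = C(24,3) = 2,024.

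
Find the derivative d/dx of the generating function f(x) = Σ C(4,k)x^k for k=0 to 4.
Term-by-term differentiation gives Σ k·C(4,k)x^{k-1} for k=1 to 4.
Final answer: Σ k·C(4,k)x^(k-1) for k=1 to 4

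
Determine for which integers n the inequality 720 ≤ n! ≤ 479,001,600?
6, 7, 8, 9, 10, 11, 12

Explanation: n! is strictly increasing; 6! = 720 and 12! = 479,001,600, so valid n = 6, 7, 8, 9, 10, 11, 12.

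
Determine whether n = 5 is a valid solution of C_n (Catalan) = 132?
No

Explanation: C_5 = C(10,5)/(5+1) = 252/6 = 42, which does not equal 132.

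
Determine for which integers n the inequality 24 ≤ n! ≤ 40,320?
4, 5, 6, 7, 8

Reasoning: n! is strictly increasing; 4! = 24 and 8! = 40,320, so valid n = 4, 5, 6, 7, 8.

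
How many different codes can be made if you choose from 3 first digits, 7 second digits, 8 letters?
168

Working:
By the multiplication principle: 3 × 7 × 8 = 168.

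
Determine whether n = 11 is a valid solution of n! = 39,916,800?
Yes

Solution: 11! = 11·10! = 11·3,628,800 = 39,916,800, which equals 39,916,800.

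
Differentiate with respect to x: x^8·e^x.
(8x^7 + x^8)e^x

Explanation: Product rule: d/dx[x^8]·e^x + x^8·d/dx[e^x] = 8x^{7}e^x + x^8e^x.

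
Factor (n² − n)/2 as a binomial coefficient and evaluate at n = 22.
(n² − n)/2 = n(n−1)/2 = C(n,2). At n = 22: C(22,2) = 231.

Answer: C(n,2); C(22,2) = 231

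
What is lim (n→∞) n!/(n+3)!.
0

Solution: n!/(n+3)! = 1/[(n+1)(n+2)(n+3)] → 0 as n → ∞.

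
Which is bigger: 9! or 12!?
12!

Solution: 9!=362,880, 12!=479,001,600. 12! > 9!.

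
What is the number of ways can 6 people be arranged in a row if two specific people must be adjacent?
240

Reasoning: Treat pair as unit: (6-1)! arrangements × 2 internal orders = 240.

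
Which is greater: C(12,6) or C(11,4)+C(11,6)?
C(12,6)=924; C(11,4)+C(11,6)=330+462=792.

Answer: C(12,6)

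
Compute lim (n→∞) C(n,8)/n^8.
1/40320
C(n,8) ≈ n^8/8! for large n. Limit = 1/8! = 1/40320.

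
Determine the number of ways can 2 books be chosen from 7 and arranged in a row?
42

Reasoning: P(7,2) = 7!/(7-2)! = 42.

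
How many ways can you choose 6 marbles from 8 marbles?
28

Explanation: C(8,6) = 8! / (6! × (8-6)!)
         = 8! / (6! × 2!)
         = 28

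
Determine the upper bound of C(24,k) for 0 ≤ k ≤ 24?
2,704,156

Explanation: Maximum at k = 12: C(24,12) = 2,704,156.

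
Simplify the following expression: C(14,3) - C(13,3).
78

C(14,3) - C(13,3) = C(13,2) = 78.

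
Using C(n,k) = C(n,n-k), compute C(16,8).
12,870

Solution: C(16,8) = C(16,8) = 12,870.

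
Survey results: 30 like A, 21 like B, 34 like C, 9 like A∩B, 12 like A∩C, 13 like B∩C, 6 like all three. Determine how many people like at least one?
57

Reasoning: |A∪B∪C| = 30+21+34-9-12-13+6 = 57.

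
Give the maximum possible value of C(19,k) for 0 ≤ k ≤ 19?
92,378

Maximum at k = 9 or k = 10: C(19,9) = 92,378.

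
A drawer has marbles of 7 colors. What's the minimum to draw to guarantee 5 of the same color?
29

Reasoning: Worst case: 4 of each = 28. One more: 29.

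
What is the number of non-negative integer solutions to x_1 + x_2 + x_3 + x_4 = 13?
560

Explanation: C(13+4-1, 4-1) = 560.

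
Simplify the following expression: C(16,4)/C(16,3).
13/4

C(n,k+1)/C(n,k) = (n−k)/(k+1). Here (16−3)/(3+1) = 13/4 = 13/4.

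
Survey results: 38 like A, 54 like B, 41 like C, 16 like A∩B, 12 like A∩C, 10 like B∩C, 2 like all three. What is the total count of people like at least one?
|A∪B∪C| = 38+54+41-16-12-10+2 = 97.
Final answer: 97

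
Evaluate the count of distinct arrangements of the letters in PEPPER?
60
Word has 6 letters (P=3, E=2, R=1). Arrangements: 6!/Π(k!) = 60.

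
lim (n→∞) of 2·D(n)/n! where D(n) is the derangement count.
2/e
D(n)/n! → 1/e, so 2·D(n)/n! → 2/e.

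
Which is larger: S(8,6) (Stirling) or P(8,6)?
P(8,6)

S(8,6) = 6·S(7,6) + S(7,5) = 6·21 + 140 = 266; P(8,6) = 20,160.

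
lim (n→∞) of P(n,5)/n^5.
1

Explanation: P(n,5) = n(n-1)···(n-4) ≈ n^5 for large n. Limit = 1.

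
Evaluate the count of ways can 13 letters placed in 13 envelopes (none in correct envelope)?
2,290,792,932

Reasoning: Using D(n) = (n-1)[D(n-1) + D(n-2)]:
D(13) = (13-1) × [D(12) + D(11)]
      = 12 × [176214841 + 14684570]
      = 12 × 190899411
      = 2,290,792,932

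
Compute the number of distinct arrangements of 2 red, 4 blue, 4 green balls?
3,150

Explanation: Multinomial: 10!/(2! × 4! × 4!) = 3,150.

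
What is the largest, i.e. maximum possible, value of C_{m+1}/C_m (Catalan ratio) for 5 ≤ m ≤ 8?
17/5
C_{m+1}/C_m = 2(2m+1)/(m+2), which increases with m. Maximum at m = 8: 2·17/10 = 17/5.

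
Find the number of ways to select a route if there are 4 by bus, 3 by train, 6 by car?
By the addition principle: 4 + 3 + 6 = 13.

Answer: 13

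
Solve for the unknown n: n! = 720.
6

Solution: n! is strictly increasing. 4! = 24, 5! = 120, 6! = 720 ✓. So n = 6.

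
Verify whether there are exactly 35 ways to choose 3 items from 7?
True

Explanation: C(7,3) = 35.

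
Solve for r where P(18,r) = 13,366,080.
6

P(18,r) = 18·17·…·(18−r+1), a product of r factors. Multiplying down from 18: 18 = 18; 18·17 = 306; 18·17·16 = 4,896; 18·17·16·15 = 73,440; 18·17·16·15·14 = 1,028,160; 18·17·16·15·14·13 = 13,366,080 ✓ (6 factors). So r = 6.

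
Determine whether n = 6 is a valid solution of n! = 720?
Yes

Explanation: 6! = 6·5! = 6·120 = 720, which equals 720.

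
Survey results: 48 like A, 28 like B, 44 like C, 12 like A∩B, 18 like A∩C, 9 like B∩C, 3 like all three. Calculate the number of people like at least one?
84
|A∪B∪C| = 48+28+44-12-18-9+3 = 84.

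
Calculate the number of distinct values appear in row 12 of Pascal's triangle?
7

Row 12 has entries C(12,0)..C(12,12); by symmetry C(12,k)=C(12,12-k), giving 7 distinct values.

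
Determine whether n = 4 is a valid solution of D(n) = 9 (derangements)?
D(4) = (4-1)·[D(3) + D(2)] = 3·[2 + 1] = 9, which equals 9.
Final answer: Yes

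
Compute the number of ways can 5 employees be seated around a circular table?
24

Circular arrangements: (5-1)! = 24.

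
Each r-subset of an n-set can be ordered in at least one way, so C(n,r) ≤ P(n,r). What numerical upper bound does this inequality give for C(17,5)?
742,560

Solution: P(17,5) = 17·16·15·14·13 = 742,560, so C(17,5) ≤ 742,560. (The bound is loose by a factor of 5! = 120: C(17,5) = 742,560/120 = 6,188.)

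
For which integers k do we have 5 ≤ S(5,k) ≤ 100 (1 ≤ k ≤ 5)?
S(5,1)=1; S(5,2)=15; S(5,3)=25; S(5,4)=10; S(5,5)=1. So valid k = 2, 3, 4.
Final answer: 2, 3, 4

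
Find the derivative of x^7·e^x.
(7x^6 + x^7)e^x

Solution: Product rule: d/dx[x^7]·e^x + x^7·d/dx[e^x] = 7x^{6}e^x + x^7e^x.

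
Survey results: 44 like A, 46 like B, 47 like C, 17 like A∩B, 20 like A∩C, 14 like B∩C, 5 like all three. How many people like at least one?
91

Reasoning: |A∪B∪C| = 44+46+47-17-20-14+5 = 91.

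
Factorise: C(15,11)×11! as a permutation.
P(15,11)

Reasoning: C(15,11)×11! = [15!/(11!(4)!)]×11! = 15!/(4)! = P(15,11) = 54,486,432,000.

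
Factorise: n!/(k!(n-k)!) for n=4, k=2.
C(4,2) = 6

Solution: This is the binomial coefficient C(4,2) = 6.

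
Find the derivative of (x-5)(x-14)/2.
(2x - 19)/2

Solution: d/dx[(x-5)(x-14)] = (x-14) + (x-5) = 2x - 19. Dividing by 2 gives (2x - 19)/2.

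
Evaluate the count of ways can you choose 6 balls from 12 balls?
924
C(12,6) = 12! / (6! × (12-6)!)
         = 12! / (6! × 6!)
         = 924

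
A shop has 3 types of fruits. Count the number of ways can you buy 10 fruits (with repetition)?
66

Reasoning: Stars and bars: C(10+3-1, 10) = C(12, 10) = 66.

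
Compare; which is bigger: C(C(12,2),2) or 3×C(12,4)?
C(C(12,2),2)=2,145, 3×C(12,4)=1,485.

Answer: C(C(12,2),2)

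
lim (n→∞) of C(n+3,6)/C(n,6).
1
Both numerator and denominator grow as n^6/6! for large n, so the ratio → 1.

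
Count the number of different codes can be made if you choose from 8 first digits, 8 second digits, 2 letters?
128

By the multiplication principle: 8 × 8 × 2 = 128.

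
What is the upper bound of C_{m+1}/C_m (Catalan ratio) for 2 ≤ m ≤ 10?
7/2

Reasoning: C_{m+1}/C_m = 2(2m+1)/(m+2), which increases with m. Maximum at m = 10: 2·21/12 = 7/2.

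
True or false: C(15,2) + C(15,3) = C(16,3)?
Pascal's identity C(n,k) + C(n,k+1) = C(n+1,k+1): 105 + 455 = 560 = C(16,3).

Answer: True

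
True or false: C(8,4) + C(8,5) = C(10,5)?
Pascal's identity gives C(9,5) = 126, whereas C(10,5) = 252.

Answer: False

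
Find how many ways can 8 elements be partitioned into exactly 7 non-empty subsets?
28

Working:
This equals S(8,7), the Stirling number of the 2nd kind.
Using the Stirling recurrence: S(n,k) = k·S(n-1,k) + S(n-1,k-1)
S(8,7) = 7·S(7,7) + S(7,6)
         = 7·1 + 21
         = 7 + 21
         = 28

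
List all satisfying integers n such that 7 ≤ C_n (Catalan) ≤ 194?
4, 5, 6

Reasoning: C_3=5; C_4=14; C_5=42; C_6=132; C_7=429. So valid n = 4, 5, 6.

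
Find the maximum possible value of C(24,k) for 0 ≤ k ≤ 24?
2,704,156

Reasoning: Maximum at k = 12: C(24,12) = 2,704,156.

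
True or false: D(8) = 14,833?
True

Solution: Derangements of 8 elements: D(8) = (8-1)·[D(7) + D(6)] = 7·[1,854 + 265] = 14,833.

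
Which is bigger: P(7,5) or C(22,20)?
P(7,5)=2,520, C(22,20)=231.
Final answer: P(7,5)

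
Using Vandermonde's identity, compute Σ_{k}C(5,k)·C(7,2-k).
66

Working:
= C(5+7,2) = C(12,2) = 66.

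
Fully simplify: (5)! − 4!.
96

Explanation: (5)! − 4! = (5)·4! − 4! = (5−1)·4! = 4·4! = 96.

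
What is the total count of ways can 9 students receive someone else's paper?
Using D(n) = (n-1)[D(n-1) + D(n-2)]:
D(9) = (9-1) × [D(8) + D(7)]
      = 8 × [14833 + 1854]
      = 8 × 16687
      = 133,496
Final answer: 133,496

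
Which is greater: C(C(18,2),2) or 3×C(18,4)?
C(C(18,2),2)=11,628, 3×C(18,4)=9,180.
Final answer: C(C(18,2),2)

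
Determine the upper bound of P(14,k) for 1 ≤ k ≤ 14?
87,178,291,200

Working:
P(14,k) increases in k, so maximum at k = 14: 14! = 87,178,291,200.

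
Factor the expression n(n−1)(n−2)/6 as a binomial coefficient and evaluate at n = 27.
n(n−1)(n−2)/6 = n!/(3!(n−3)!) = C(n,3). At n = 27: C(27,3) = 2,925.
Final answer: C(n,3); C(27,3) = 2,925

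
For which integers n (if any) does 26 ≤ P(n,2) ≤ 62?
6, 7, 8

Explanation: P(5,2)=20; P(6,2)=30; P(7,2)=42; P(8,2)=56; P(9,2)=72. So valid n = 6, 7, 8.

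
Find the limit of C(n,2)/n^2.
1/2

Working:
C(n,2) ≈ n^2/2! for large n. Limit = 1/2! = 1/2.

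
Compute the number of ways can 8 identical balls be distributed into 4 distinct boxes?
C(8+4-1, 4-1) = C(11, 3) = 165.

Answer: 165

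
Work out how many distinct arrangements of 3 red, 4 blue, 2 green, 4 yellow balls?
Multinomial: 13!/(3! × 4! × 2! × 4!) = 900,900.
Final answer: 900,900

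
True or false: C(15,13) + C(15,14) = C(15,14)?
False
Pascal's identity gives C(16,14) = 120, whereas C(15,14) = 15.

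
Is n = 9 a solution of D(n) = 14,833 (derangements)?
No

D(9) = (9-1)·[D(8) + D(7)] = 8·[14,833 + 1,854] = 133,496, which does not equal 14,833.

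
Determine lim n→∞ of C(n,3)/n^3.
C(n,3) ≈ n^3/3! for large n. Limit = 1/3! = 1/6.

Answer: 1/6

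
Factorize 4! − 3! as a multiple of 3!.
3 × 3! = 18

Reasoning: 4! − 3! = 4·3! − 3! = (4 − 1)·3! = 3 × 3! = 18.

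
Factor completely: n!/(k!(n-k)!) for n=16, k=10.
This is the binomial coefficient C(16,10) = 8,008.

Answer: C(16,10) = 8,008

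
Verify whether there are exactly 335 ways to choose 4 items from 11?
False

Reasoning: C(11,4) = 330 ≠ 335.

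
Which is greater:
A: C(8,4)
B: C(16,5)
B

Solution: A=C(8,4)=70, B=C(16,5)=4,368.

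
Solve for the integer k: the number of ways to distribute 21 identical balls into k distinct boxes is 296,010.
7

Explanation: Stars and bars: the count is C(21+k−1, k−1), increasing in k. k=5: C(25,4) = 12,650, k=6: C(26,5) = 65,780, k=7: C(27,6) = 296,010 ✓. So k = 7.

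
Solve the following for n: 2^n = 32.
5

Working:
2^5 = 32, so n = 5.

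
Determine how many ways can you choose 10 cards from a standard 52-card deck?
C(52,10) = 15,820,024,220.

Answer: 15,820,024,220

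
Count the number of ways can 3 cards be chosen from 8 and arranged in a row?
P(8,3) = 8!/(8-3)! = 336.

Answer: 336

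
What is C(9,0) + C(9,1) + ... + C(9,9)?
512

Reasoning: Sum of binomial coefficients = 2^9 = 512.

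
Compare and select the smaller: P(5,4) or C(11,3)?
P(5,4)=120, C(11,3)=165.

Answer: P(5,4)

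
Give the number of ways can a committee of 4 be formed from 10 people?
210

Solution: C(10,4) = 10! / (4! × (10-4)!)
         = 10! / (4! × 6!)
         = 210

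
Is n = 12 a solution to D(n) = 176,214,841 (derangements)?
Yes

Explanation: D(12) = (12-1)·[D(11) + D(10)] = 11·[14,684,570 + 1,334,961] = 176,214,841, which equals 176,214,841.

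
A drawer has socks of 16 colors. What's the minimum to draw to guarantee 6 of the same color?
81

Reasoning: Worst case: 5 of each = 80. One more: 81.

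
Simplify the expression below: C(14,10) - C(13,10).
715

Solution: C(14,10) - C(13,10) = C(13,9) = 715.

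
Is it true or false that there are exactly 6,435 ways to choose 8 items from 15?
True

Solution: C(15,8) = 6,435.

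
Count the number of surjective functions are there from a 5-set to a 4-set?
240

Onto functions = 4! × S(5,4)
First compute S(5,4) via recurrence:
Using the Stirling recurrence: S(n,k) = k·S(n-1,k) + S(n-1,k-1)
S(5,4) = 4·S(4,4) + S(4,3)
         = 4·1 + 6
         = 4 + 6
         = 10
Then: 24 × 10 = 240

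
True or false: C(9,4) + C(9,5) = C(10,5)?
True

Explanation: Pascal's identity C(n,k) + C(n,k+1) = C(n+1,k+1): 126 + 126 = 252 = C(10,5).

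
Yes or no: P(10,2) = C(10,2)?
No

P(10,2) = 90 but C(10,2) = 45; they differ by a factor of 2! = 2, so the statement does not hold.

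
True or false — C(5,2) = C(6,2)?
False
LHS = C(5,2) = 10; RHS = C(6,2) = 15. 10 ≠ 15, so the statement does not hold.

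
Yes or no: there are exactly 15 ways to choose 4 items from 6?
Yes

Explanation: C(6,4) = 15.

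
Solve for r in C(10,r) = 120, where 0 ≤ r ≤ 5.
3

Solution: C(10,r) is increasing for 0 ≤ r ≤ 5. Stepping up (C(10,r+1) = C(10,r)·(10−r)/(r+1)): C(10,1) = 10, C(10,2) = 45, C(10,3) = 120 ✓. So r = 3.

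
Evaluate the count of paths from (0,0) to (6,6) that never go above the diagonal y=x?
132

Working:
Counted by the Catalan number C_6: C_6 = C(12,6)/(6+1) = 924/7 = 132.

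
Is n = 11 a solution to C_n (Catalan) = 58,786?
Yes

Reasoning: C_11 = C(22,11)/(11+1) = 705,432/12 = 58,786, which equals 58,786.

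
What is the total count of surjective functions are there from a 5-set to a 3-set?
150
Onto functions = 3! × S(5,3)
First compute S(5,3) via recurrence:
Using the Stirling recurrence: S(n,k) = k·S(n-1,k) + S(n-1,k-1)
S(5,3) = 3·S(4,3) + S(4,2)
         = 3·6 + 7
         = 18 + 7
         = 25
Then: 6 × 25 = 150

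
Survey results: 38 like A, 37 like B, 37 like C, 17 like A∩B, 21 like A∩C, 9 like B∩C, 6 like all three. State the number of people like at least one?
|A∪B∪C| = 38+37+37-17-21-9+6 = 71.

Answer: 71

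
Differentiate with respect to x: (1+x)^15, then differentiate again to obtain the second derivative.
First derivative: 15(1+x)^{14}. Second derivative: 15·14·(1+x)^{13} = 210(1+x)^{13}.

Answer: 210(1+x)^13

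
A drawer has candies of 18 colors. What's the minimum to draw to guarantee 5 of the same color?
73
Worst case: 4 of each = 72. One more: 73.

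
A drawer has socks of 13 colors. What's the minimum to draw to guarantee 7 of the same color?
79

Working:
Worst case: 6 of each = 78. One more: 79.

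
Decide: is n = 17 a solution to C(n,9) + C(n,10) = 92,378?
No

Reasoning: C(17,9) + C(17,10) = 24,310 + 19,448 = 43,758, which does not equal 92,378.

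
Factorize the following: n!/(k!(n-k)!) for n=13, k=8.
C(13,8) = 1,287
This is the binomial coefficient C(13,8) = 1,287.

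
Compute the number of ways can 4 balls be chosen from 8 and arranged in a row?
P(8,4) = 8!/(8-4)! = 1,680.

Answer: 1,680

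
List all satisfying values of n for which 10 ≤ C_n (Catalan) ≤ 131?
4, 5

C_3=5; C_4=14; C_5=42; C_6=132. So valid n = 4, 5.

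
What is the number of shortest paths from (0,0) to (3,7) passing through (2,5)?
To (2,5): C(7,2)=21. From there: C(3,1)=3. Total: 63.
Final answer: 63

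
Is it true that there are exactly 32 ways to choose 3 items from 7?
False

Solution: C(7,3) = 35 ≠ 32.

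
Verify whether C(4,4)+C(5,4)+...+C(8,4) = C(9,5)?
True

Hockey stick identity gives Σ = C(9,5) = 126; RHS C(9,5) = 126.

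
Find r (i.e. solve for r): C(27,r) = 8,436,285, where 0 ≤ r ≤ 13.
C(27,r) is increasing for 0 ≤ r ≤ 13. Stepping up (C(27,r+1) = C(27,r)·(27−r)/(r+1)): C(27,1) = 27, C(27,2) = 351, C(27,3) = 2,925, C(27,4) = 17,550, C(27,5) = 80,730, C(27,6) = 296,010, C(27,7) = 888,030, C(27,8) = 2,220,075, C(27,9) = 4,686,825, C(27,10) = 8,436,285 ✓. So r = 10.
Final answer: 10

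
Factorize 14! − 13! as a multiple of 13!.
13 × 13! = 80,951,270,400

14! − 13! = 14·13! − 13! = (14 − 1)·13! = 13 × 13! = 80,951,270,400.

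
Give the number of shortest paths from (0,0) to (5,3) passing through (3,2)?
30

Solution: To (3,2): C(5,3)=10. From there: C(3,2)=3. Total: 30.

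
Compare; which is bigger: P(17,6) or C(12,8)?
P(17,6)

Working:
P(17,6)=8,910,720, C(12,8)=495.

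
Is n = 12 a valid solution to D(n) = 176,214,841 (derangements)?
D(12) = (12-1)·[D(11) + D(10)] = 11·[14,684,570 + 1,334,961] = 176,214,841, which equals 176,214,841.
Final answer: Yes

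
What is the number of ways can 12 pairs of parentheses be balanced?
Using the Catalan number formula: C_n = C(2n, n) / (n+1)
C_12 = C(24, 12) / (12+1)
     = 2704156 / 13
     = 208,012
Final answer: 208,012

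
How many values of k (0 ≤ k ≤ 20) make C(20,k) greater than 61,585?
7
Row 20 is unimodal and symmetric about k=20/2. C(20,6)=38,760 ≤ 61,585; C(20,7)=77,520 > 61,585; by symmetry C(20,k) > 61,585 for k = 7..13. That's 13 - 7 + 1 = 7 values.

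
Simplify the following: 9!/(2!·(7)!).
This is C(9,2) = 36.
Final answer: 36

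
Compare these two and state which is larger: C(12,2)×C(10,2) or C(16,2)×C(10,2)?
C(16,2)×C(10,2)

Solution: C(12,2)×C(10,2)=2,970, C(16,2)×C(10,2)=5,400.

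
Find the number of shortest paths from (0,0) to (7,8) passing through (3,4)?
2,450
To (3,4): C(7,3)=35. From there: C(8,4)=70. Total: 2,450.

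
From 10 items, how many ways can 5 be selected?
C(10,5) = 10! / (5! × (10-5)!)
         = 10! / (5! × 5!)
         = 252

Answer: 252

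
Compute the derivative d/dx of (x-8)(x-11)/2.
(2x - 19)/2

Solution: d/dx[(x-8)(x-11)] = (x-11) + (x-8) = 2x - 19. Dividing by 2 gives (2x - 19)/2.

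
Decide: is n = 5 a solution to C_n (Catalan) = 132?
No
C_5 = C(10,5)/(5+1) = 252/6 = 42, which does not equal 132.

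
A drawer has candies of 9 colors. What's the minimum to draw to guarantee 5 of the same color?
37

Solution: Worst case: 4 of each = 36. One more: 37.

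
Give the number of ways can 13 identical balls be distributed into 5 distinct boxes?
2,380

Explanation: C(13+5-1, 5-1) = C(17, 4) = 2,380.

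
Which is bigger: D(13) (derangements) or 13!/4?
D(13)

Solution: D(13) = (13-1)·[D(12) + D(11)] = 12·[176,214,841 + 14,684,570] = 2,290,792,932; 13!/4 = 6,227,020,800/4 = 1,556,755,200.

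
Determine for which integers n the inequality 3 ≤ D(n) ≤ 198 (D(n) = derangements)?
Using D(n) = (n−1)[D(n−1) + D(n−2)] with D(1)=0, D(2)=1: D(3)=2; D(4)=9; D(5)=44; D(6)=265. So valid n = 4, 5.

Answer: 4, 5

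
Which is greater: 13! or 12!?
13!

Working:
13!=6,227,020,800, 12!=479,001,600. 13! > 12!.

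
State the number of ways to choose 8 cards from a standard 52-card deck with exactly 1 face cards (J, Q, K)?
223,722,720
12 face cards and 40 non-face cards: C(12,1) × C(40,7) = 12 × 18,643,560 = 223,722,720.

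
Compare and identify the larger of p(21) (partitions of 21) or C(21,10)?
C(21,10)

Reasoning: Pentagonal recurrence p(n) = p(n−1) + p(n−2) − p(n−5) − p(n−7) + …: p(21) = p(20) + p(19) − p(16) − p(14) + p(9) + p(6) = 627 + 490 − 231 − 135 + 30 + 11 = 792; C(21,10) = 352,716.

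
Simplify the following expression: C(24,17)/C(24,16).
8/17
C(n,k+1)/C(n,k) = (n−k)/(k+1). Here (24−16)/(16+1) = 8/17 = 8/17.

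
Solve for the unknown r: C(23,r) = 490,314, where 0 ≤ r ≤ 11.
8

Explanation: C(23,r) is increasing for 0 ≤ r ≤ 11. Stepping up (C(23,r+1) = C(23,r)·(23−r)/(r+1)): C(23,1) = 23, C(23,2) = 253, C(23,3) = 1,771, C(23,4) = 8,855, C(23,5) = 33,649, C(23,6) = 100,947, C(23,7) = 245,157, C(23,8) = 490,314 ✓. So r = 8.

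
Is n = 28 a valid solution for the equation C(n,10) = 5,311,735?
C(28,10) = 28·27·26·25·24·23·22·21·20·19/10! = 47,621,141,568,000/3,628,800 = 13,123,110, which does not equal 5,311,735.
Final answer: No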